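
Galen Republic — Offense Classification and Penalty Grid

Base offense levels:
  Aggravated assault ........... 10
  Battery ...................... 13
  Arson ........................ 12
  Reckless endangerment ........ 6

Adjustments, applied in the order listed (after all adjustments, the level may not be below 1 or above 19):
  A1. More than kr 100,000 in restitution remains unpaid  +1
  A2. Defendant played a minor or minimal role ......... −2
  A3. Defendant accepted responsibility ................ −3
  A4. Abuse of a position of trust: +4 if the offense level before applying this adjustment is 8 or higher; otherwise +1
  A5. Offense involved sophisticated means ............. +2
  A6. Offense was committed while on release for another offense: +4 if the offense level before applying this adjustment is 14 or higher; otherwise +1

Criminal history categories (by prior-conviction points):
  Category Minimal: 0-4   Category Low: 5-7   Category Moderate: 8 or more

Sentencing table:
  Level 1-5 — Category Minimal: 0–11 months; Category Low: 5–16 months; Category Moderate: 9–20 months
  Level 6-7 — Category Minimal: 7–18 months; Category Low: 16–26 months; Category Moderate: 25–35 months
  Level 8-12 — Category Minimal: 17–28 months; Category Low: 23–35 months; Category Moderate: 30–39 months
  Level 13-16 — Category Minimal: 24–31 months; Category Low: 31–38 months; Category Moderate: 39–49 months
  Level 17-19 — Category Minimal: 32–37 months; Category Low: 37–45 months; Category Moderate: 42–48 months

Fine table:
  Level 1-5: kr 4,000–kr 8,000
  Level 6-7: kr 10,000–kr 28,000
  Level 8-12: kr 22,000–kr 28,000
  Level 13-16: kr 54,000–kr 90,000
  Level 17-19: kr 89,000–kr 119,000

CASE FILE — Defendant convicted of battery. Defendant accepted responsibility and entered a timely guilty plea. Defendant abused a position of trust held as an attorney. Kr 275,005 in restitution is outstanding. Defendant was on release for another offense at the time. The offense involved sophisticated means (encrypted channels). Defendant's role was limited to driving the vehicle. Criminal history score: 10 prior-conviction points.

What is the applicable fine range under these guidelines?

kr 89,000–kr 119,000

Base offense level for battery: 13.
A1 applies: 13 + 1 = 14.
A2 applies: 14 − 2 = 12.
A3 applies: 12 − 3 = 9.
A4 applies (level before this adjustment is 9 ≥ 8, so +4): 9 + 4 = 13.
A5 applies: 13 + 2 = 15.
A6 applies (level before this adjustment is 15 ≥ 14, so +4): 15 + 4 = 19.
Final offense level: 19.
Level 19 falls in the 17-19 band.
Fine table: Level 17-19 → kr 89,000–kr 119,000.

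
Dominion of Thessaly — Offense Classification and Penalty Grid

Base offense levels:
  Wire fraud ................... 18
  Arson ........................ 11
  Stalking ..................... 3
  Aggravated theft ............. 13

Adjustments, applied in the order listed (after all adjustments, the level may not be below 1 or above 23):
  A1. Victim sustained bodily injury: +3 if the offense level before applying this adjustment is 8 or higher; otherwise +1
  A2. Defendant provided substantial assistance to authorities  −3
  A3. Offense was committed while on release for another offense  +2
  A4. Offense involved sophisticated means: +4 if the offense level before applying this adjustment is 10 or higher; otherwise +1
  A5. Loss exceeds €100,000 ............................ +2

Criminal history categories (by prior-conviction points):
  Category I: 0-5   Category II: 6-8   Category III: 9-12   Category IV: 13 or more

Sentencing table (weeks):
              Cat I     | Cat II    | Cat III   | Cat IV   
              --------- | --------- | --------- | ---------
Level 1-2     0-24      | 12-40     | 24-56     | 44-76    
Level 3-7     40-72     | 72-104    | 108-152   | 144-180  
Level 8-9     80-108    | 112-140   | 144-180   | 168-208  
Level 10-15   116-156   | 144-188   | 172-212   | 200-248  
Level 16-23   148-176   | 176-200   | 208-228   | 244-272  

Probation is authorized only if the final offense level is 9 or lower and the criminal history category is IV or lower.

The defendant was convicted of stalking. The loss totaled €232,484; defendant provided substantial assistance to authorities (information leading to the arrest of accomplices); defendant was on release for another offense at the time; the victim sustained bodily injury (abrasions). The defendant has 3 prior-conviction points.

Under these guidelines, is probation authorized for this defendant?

Base offense level for stalking: 3.
A1 applies (level before this adjustment is 3 < 8, so +1): 3 + 1 = 4.
A2 applies: 4 − 3 = 1.
A3 applies: 1 + 2 = 3.
A4 does not apply.
A5 applies: 3 + 2 = 5.
Final offense level: 5.
Criminal history: 3 prior points → Category I (0-5).
Level 5 falls in the 3-7 band.
Grid: Level 3-7 × Category I = 40-72 weeks.
Probation check: level 5 ≤ 9 and category I ≤ IV → eligible.

Yes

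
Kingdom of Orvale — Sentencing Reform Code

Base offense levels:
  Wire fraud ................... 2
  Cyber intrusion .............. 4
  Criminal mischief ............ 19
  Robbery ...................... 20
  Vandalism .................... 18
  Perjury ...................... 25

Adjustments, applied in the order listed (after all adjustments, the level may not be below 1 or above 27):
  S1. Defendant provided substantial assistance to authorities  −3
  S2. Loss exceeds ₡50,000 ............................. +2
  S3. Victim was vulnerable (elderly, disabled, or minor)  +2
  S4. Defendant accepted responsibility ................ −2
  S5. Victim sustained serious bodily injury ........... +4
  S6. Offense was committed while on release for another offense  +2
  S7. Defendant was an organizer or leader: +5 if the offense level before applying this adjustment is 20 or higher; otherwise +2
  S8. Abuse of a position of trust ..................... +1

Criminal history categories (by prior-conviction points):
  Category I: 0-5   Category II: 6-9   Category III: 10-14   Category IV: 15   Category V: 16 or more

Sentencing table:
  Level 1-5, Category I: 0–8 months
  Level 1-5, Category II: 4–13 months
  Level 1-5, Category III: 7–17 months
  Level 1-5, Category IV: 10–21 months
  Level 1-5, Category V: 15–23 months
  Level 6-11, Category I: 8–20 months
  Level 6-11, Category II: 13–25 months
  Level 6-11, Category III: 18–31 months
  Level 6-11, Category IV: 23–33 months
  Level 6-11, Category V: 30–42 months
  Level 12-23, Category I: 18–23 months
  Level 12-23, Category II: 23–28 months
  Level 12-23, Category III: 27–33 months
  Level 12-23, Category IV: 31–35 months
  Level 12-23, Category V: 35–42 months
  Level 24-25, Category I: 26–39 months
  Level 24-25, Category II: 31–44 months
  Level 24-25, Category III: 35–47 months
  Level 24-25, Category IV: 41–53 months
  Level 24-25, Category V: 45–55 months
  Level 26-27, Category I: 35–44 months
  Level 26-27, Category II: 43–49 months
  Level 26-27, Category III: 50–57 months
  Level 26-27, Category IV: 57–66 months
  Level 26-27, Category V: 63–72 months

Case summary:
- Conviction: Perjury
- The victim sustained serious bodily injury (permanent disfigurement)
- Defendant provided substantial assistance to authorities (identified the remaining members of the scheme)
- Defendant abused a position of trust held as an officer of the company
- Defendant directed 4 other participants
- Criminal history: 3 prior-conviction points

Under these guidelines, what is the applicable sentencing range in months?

Base offense level for perjury: 25.
S1 applies: 25 − 3 = 22.
S2 does not apply.
S4 does not apply.
S5 applies: 22 + 4 = 26.
S6 does not apply.
S7 applies (level before this adjustment is 26 ≥ 20, so +5): 26 + 5 = 31.
S8 applies: 31 + 1 = 32.
Level 32 exceeds the maximum of 27; capped at 27.
Final offense level: 27.
Criminal history: 3 prior points → Category I (0-5).
Level 27 falls in the 26-27 band.
Grid: Level 26-27 × Category I = 35-44 months.

35-44 months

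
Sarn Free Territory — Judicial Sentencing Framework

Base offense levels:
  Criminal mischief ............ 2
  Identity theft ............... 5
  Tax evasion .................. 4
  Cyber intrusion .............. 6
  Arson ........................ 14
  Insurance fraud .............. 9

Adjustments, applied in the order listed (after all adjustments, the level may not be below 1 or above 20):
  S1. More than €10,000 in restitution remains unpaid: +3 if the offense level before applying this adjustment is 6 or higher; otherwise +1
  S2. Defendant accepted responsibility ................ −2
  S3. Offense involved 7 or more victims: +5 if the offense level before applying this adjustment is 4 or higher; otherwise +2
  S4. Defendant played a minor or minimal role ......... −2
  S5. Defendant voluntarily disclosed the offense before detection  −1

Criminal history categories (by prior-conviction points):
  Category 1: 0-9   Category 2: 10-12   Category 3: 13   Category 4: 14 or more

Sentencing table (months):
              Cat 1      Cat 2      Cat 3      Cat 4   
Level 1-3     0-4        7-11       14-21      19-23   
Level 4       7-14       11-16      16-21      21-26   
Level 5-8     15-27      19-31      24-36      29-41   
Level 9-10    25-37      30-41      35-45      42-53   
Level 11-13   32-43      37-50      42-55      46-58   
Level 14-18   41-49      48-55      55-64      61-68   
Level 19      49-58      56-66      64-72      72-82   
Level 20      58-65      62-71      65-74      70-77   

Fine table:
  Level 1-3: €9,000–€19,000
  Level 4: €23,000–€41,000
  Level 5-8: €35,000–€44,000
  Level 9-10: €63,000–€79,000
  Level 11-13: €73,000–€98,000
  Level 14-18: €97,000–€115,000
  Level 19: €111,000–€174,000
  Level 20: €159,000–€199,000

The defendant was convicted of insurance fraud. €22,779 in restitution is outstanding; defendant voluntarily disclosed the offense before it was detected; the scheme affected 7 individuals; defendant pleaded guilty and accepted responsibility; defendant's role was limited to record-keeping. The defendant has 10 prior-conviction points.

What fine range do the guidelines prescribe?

€73,000–€98,000

Base offense level for insurance fraud: 9.
S1 applies (level before this adjustment is 9 ≥ 6, so +3): 9 + 3 = 12.
S2 applies: 12 − 2 = 10.
S3 applies (level before this adjustment is 10 ≥ 4, so +5): 10 + 5 = 15.
S4 applies: 15 − 2 = 13.
S5 applies: 13 − 1 = 12.
Final offense level: 12.
Level 12 falls in the 11-13 band.
Fine table: Level 11-13 → €73,000–€98,000.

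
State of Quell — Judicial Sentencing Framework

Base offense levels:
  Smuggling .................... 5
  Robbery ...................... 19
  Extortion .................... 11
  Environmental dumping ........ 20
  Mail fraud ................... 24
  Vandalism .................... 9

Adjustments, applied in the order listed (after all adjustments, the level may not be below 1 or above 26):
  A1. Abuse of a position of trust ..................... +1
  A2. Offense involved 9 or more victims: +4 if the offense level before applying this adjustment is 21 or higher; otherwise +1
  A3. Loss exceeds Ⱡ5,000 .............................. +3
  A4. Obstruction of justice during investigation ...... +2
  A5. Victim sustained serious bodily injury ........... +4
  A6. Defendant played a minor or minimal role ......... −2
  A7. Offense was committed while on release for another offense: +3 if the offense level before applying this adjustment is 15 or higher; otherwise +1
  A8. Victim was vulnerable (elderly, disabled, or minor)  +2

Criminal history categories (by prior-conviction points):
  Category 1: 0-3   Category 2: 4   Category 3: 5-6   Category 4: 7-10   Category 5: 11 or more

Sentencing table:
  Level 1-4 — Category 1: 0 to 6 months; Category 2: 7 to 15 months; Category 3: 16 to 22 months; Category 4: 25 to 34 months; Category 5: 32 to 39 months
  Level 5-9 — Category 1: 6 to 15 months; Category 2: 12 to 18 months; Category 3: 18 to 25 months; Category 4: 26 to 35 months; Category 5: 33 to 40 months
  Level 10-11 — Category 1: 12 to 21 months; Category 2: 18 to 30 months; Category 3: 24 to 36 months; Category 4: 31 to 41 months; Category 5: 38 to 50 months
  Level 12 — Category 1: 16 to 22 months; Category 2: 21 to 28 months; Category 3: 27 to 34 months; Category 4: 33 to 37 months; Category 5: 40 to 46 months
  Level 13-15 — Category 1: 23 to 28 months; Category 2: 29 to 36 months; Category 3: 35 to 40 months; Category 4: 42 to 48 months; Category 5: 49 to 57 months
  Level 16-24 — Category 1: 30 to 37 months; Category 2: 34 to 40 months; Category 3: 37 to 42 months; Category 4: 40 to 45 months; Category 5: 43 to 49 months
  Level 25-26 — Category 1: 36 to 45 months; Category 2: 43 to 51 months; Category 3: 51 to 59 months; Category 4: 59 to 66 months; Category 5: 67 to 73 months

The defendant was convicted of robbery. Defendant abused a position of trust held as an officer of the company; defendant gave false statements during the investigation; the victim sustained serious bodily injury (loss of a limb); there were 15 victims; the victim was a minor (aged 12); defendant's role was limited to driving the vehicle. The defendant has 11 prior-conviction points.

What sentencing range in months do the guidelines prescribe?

67-73 months

Base offense level for robbery: 19.
A1 applies: 19 + 1 = 20.
A2 applies (level before this adjustment is 20 < 21, so +1): 20 + 1 = 21.
A3 does not apply.
A4 applies: 21 + 2 = 23.
A5 applies: 23 + 4 = 27.
A6 applies: 27 − 2 = 25.
A8 applies: 25 + 2 = 27.
Level 27 exceeds the maximum of 26; capped at 26.
Final offense level: 26.
Criminal history: 11 prior points → Category 5 (11+).
Level 26 falls in the 25-26 band.
Grid: Level 25-26 × Category 5 = 67-73 months.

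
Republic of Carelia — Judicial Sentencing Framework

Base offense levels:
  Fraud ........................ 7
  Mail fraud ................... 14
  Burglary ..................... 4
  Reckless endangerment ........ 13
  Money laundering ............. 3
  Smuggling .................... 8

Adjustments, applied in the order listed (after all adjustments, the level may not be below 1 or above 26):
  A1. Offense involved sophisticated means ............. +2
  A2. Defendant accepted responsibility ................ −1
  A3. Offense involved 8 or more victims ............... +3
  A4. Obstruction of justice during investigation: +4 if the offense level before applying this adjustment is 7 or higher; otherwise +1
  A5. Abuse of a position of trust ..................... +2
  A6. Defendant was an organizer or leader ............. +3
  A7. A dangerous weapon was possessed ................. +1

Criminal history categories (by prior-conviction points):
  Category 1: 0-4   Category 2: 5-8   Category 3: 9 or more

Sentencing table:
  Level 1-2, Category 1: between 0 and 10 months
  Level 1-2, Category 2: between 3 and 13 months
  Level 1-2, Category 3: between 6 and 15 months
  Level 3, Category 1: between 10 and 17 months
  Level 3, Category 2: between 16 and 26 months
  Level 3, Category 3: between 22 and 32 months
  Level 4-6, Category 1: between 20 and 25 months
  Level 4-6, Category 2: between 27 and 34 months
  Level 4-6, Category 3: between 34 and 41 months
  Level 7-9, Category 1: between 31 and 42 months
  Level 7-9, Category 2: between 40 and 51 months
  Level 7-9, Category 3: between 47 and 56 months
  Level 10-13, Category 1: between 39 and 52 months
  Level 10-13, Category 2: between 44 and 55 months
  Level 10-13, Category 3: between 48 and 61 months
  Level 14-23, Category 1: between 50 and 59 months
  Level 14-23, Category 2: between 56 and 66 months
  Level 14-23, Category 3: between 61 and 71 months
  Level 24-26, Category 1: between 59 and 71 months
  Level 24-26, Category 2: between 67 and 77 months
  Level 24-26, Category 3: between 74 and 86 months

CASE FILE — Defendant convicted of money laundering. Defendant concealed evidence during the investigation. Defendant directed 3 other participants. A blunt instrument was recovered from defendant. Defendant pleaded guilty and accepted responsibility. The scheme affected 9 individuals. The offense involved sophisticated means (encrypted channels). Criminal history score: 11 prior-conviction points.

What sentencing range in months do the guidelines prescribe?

Base offense level for money laundering: 3.
A1 applies: 3 + 2 = 5.
A2 applies: 5 − 1 = 4.
A3 applies: 4 + 3 = 7.
A4 applies (level before this adjustment is 7 ≥ 7, so +4): 7 + 4 = 11.
A5 does not apply.
A6 applies: 11 + 3 = 14.
A7 applies: 14 + 1 = 15.
Final offense level: 15.
Criminal history: 11 prior points → Category 3 (9+).
Level 15 falls in the 14-23 band.
Grid: Level 14-23 × Category 3 = 61-71 months.

61-71 months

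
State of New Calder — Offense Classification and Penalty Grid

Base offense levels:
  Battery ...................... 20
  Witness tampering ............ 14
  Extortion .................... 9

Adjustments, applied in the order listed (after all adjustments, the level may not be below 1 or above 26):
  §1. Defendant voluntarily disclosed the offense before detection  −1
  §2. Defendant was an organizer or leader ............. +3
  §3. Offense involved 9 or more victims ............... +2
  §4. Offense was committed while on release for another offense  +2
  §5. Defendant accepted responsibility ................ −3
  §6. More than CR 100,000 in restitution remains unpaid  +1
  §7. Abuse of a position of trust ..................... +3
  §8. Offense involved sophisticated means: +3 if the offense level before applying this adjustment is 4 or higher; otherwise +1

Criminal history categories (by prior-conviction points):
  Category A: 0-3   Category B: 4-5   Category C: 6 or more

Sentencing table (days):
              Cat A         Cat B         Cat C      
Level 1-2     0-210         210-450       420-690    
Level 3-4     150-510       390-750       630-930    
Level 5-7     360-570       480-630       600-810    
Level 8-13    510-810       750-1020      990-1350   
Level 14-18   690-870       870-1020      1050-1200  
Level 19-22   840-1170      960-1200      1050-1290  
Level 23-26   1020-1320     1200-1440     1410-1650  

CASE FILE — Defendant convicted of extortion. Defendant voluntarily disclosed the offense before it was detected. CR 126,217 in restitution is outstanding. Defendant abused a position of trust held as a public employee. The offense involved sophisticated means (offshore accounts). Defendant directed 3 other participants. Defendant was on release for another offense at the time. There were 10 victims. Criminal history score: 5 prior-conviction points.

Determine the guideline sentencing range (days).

Base offense level for extortion: 9.
§1 applies: 9 − 1 = 8.
§2 applies: 8 + 3 = 11.
§3 applies: 11 + 2 = 13.
§4 applies: 13 + 2 = 15.
§5 does not apply.
§6 applies: 15 + 1 = 16.
§7 applies: 16 + 3 = 19.
§8 applies (level before this adjustment is 19 ≥ 4, so +3): 19 + 3 = 22.
Final offense level: 22.
Criminal history: 5 prior points → Category B (4-5).
Level 22 falls in the 19-22 band.
Grid: Level 19-22 × Category B = 960-1200 days.

960-1200 days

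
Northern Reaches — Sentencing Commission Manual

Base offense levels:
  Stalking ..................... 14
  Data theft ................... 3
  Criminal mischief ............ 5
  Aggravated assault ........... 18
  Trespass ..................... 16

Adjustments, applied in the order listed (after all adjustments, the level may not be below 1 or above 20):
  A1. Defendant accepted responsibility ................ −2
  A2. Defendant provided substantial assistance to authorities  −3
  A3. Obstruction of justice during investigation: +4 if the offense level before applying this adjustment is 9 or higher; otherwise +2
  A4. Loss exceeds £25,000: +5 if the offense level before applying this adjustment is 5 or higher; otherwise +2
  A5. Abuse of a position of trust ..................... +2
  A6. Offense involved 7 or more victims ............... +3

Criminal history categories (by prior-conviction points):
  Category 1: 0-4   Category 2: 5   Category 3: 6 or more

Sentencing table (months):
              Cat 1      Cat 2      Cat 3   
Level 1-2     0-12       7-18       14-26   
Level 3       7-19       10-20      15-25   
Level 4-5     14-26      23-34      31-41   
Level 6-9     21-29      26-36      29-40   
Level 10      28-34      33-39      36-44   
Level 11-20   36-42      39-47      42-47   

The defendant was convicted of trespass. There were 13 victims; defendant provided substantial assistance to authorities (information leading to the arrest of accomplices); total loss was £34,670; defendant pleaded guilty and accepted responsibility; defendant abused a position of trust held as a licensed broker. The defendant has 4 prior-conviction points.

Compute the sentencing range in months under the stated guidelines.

Base offense level for trespass: 16.
A1 applies: 16 − 2 = 14.
A2 applies: 14 − 3 = 11.
A4 applies (level before this adjustment is 11 ≥ 5, so +5): 11 + 5 = 16.
A5 applies: 16 + 2 = 18.
A6 applies: 18 + 3 = 21.
Level 21 exceeds the maximum of 20; capped at 20.
Final offense level: 20.
Criminal history: 4 prior points → Category 1 (0-4).
Level 20 falls in the 11-20 band.
Grid: Level 11-20 × Category 1 = 36-42 months.

36-42 months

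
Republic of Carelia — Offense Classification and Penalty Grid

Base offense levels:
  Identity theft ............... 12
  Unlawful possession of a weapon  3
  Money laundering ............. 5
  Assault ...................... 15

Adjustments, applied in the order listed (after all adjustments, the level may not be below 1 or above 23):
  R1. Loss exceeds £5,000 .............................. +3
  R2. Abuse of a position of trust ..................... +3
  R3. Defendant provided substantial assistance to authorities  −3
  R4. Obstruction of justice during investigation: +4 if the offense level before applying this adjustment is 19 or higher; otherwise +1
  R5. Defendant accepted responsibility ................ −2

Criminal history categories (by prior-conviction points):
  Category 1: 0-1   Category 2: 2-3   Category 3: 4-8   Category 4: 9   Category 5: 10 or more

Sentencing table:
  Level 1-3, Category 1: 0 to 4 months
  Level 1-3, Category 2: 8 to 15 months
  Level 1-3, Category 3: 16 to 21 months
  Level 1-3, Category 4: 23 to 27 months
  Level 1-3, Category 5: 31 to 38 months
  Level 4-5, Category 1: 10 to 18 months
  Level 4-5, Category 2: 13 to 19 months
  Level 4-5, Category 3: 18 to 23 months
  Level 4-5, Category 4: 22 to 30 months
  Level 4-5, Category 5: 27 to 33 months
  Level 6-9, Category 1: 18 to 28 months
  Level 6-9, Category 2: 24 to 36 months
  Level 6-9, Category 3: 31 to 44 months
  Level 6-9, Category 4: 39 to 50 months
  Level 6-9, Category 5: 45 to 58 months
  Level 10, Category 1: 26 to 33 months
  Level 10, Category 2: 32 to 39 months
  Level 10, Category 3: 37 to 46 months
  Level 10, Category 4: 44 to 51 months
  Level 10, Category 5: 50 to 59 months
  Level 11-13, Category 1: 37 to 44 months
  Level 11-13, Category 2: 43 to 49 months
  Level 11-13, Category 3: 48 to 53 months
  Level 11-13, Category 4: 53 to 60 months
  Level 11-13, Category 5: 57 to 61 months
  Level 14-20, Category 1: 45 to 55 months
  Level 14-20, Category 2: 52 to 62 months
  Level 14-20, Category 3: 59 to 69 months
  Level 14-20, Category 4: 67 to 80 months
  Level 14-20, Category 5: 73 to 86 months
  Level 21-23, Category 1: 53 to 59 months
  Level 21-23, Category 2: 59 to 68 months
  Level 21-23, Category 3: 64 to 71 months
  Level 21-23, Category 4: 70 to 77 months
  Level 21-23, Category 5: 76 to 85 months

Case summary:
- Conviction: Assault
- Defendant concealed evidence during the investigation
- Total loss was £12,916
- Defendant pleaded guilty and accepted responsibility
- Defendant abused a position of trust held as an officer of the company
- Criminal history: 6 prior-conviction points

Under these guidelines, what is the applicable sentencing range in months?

64-71 months

Base offense level for assault: 15.
R1 applies: 15 + 3 = 18.
R2 applies: 18 + 3 = 21.
R4 applies (level before this adjustment is 21 ≥ 19, so +4): 21 + 4 = 25.
R5 applies: 25 − 2 = 23.
Final offense level: 23.
Criminal history: 6 prior points → Category 3 (4-8).
Level 23 falls in the 21-23 band.
Grid: Level 21-23 × Category 3 = 64-71 months.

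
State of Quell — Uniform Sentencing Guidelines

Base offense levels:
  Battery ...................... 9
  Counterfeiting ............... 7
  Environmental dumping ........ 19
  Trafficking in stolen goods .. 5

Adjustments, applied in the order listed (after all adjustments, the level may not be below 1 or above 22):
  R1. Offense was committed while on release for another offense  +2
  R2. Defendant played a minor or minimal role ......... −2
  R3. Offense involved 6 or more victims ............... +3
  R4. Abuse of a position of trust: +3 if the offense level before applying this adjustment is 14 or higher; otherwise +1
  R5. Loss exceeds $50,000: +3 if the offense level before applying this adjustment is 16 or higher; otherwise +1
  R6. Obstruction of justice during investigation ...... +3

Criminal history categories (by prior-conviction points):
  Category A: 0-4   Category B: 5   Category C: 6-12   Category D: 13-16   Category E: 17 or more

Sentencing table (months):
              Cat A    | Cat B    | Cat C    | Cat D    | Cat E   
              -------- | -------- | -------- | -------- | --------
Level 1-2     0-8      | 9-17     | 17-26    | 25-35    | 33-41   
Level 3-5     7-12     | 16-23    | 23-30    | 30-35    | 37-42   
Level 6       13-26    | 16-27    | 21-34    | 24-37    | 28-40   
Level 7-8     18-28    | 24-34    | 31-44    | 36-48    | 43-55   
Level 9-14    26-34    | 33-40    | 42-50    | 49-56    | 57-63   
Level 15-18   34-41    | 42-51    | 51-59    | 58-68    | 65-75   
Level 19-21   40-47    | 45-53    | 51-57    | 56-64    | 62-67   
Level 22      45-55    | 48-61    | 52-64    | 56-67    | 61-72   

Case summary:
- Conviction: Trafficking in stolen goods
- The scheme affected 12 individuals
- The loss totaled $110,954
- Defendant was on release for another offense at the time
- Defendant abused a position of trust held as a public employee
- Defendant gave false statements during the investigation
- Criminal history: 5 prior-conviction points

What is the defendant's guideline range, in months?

Base offense level for trafficking in stolen goods: 5.
R1 applies: 5 + 2 = 7.
R3 applies: 7 + 3 = 10.
R4 applies (level before this adjustment is 10 < 14, so +1): 10 + 1 = 11.
R5 applies (level before this adjustment is 11 < 16, so +1): 11 + 1 = 12.
R6 applies: 12 + 3 = 15.
Final offense level: 15.
Criminal history: 5 prior points → Category B (5).
Level 15 falls in the 15-18 band.
Grid: Level 15-18 × Category B = 42-51 months.

42-51 months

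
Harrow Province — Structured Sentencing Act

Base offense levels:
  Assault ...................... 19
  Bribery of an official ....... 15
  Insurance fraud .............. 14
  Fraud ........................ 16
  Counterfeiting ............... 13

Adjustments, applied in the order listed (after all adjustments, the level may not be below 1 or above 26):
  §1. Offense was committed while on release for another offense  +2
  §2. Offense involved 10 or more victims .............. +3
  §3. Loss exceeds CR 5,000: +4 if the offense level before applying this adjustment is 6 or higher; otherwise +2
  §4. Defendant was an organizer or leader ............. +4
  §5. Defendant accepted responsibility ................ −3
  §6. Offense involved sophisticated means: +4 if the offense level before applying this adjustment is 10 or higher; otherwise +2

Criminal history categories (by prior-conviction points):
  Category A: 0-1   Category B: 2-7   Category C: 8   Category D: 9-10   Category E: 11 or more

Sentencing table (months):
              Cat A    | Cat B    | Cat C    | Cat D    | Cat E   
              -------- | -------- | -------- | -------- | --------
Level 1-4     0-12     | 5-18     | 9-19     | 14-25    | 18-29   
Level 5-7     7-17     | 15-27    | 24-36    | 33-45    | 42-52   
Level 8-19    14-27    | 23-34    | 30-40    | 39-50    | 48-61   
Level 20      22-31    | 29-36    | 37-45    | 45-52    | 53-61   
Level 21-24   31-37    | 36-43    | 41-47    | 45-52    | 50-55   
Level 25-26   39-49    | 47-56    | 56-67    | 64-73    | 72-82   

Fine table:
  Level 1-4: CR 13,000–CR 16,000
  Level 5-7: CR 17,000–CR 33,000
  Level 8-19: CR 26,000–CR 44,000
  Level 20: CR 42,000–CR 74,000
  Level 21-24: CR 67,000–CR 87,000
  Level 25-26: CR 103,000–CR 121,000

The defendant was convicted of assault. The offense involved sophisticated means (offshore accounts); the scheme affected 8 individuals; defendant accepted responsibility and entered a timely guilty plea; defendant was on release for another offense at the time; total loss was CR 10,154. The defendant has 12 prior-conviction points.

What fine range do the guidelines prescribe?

CR 103,000–CR 121,000

Base offense level for assault: 19.
§1 applies: 19 + 2 = 21.
§3 applies (level before this adjustment is 21 ≥ 6, so +4): 21 + 4 = 25.
§5 applies: 25 − 3 = 22.
§6 applies (level before this adjustment is 22 ≥ 10, so +4): 22 + 4 = 26.
Final offense level: 26.
Level 26 falls in the 25-26 band.
Fine table: Level 25-26 → CR 103,000–CR 121,000.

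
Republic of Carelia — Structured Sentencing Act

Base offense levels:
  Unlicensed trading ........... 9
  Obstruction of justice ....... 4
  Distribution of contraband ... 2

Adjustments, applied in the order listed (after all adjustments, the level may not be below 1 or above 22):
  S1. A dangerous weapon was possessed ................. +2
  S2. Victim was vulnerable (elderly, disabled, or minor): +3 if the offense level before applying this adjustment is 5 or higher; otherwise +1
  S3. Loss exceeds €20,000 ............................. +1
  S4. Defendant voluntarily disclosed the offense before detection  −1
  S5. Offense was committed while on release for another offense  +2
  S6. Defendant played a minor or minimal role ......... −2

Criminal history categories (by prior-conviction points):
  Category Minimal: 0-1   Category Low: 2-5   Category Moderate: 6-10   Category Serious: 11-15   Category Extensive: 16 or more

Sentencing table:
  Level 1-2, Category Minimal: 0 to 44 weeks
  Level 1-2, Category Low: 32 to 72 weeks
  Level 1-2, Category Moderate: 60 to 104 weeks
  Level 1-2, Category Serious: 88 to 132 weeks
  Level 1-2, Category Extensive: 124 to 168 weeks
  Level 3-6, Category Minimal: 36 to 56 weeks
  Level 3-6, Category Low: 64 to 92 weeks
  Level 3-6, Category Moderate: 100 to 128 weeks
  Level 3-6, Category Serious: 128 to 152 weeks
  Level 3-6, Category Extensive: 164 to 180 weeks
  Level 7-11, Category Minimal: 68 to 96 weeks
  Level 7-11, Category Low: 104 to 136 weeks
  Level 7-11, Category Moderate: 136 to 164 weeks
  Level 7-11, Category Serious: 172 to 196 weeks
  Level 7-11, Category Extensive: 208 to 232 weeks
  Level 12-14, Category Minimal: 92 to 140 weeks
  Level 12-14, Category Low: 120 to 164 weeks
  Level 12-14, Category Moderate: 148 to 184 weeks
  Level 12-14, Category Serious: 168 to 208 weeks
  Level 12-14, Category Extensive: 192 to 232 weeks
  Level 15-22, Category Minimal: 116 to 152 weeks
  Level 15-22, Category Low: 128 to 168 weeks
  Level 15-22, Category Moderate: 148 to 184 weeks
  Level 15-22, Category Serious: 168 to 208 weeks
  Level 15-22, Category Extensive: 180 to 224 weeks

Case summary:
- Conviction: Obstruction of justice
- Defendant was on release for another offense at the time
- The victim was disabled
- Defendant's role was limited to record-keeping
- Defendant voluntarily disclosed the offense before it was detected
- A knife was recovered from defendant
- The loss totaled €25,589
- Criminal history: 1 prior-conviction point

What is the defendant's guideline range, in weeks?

Base offense level for obstruction of justice: 4.
S1 applies: 4 + 2 = 6.
S2 applies (level before this adjustment is 6 ≥ 5, so +3): 6 + 3 = 9.
S3 applies: 9 + 1 = 10.
S4 applies: 10 − 1 = 9.
S5 applies: 9 + 2 = 11.
S6 applies: 11 − 2 = 9.
Final offense level: 9.
Criminal history: 1 prior point → Category Minimal (0-1).
Level 9 falls in the 7-11 band.
Grid: Level 7-11 × Category Minimal = 68-96 weeks.

68-96 weeks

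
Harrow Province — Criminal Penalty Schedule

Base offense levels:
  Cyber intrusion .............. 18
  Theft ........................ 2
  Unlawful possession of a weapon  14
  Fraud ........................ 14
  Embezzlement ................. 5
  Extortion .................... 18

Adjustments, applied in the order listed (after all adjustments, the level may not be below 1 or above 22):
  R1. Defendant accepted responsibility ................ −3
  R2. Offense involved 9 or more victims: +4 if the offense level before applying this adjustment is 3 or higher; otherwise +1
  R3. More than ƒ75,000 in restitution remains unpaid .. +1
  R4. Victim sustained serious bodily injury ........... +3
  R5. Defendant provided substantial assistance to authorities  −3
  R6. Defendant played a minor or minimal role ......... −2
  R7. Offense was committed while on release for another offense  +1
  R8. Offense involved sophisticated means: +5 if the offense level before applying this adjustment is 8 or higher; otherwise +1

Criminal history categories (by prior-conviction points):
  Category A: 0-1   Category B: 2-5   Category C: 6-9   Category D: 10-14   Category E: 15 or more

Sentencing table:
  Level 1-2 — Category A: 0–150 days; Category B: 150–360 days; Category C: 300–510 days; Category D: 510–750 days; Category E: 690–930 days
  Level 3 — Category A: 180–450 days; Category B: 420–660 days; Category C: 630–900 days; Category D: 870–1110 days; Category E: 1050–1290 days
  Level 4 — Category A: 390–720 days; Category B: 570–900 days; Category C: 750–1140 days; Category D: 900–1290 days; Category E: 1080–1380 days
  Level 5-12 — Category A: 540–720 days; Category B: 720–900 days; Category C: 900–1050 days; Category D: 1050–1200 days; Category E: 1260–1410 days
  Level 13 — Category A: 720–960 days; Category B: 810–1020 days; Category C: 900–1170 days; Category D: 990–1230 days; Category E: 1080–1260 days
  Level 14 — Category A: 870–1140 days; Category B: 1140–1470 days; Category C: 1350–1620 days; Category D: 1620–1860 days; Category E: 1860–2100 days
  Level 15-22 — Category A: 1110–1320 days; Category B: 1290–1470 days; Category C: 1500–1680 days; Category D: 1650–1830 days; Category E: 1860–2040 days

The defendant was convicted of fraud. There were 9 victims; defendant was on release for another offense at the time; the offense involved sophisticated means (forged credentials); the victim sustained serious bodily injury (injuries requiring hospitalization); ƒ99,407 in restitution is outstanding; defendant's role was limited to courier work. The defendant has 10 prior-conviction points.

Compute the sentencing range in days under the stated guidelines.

Base offense level for fraud: 14.
R2 applies (level before this adjustment is 14 ≥ 3, so +4): 14 + 4 = 18.
R3 applies: 18 + 1 = 19.
R4 applies: 19 + 3 = 22.
R6 applies: 22 − 2 = 20.
R7 applies: 20 + 1 = 21.
R8 applies (level before this adjustment is 21 ≥ 8, so +5): 21 + 5 = 26.
Level 26 exceeds the maximum of 22; capped at 22.
Final offense level: 22.
Criminal history: 10 prior points → Category D (10-14).
Level 22 falls in the 15-22 band.
Grid: Level 15-22 × Category D = 1650-1830 days.

1650-1830 days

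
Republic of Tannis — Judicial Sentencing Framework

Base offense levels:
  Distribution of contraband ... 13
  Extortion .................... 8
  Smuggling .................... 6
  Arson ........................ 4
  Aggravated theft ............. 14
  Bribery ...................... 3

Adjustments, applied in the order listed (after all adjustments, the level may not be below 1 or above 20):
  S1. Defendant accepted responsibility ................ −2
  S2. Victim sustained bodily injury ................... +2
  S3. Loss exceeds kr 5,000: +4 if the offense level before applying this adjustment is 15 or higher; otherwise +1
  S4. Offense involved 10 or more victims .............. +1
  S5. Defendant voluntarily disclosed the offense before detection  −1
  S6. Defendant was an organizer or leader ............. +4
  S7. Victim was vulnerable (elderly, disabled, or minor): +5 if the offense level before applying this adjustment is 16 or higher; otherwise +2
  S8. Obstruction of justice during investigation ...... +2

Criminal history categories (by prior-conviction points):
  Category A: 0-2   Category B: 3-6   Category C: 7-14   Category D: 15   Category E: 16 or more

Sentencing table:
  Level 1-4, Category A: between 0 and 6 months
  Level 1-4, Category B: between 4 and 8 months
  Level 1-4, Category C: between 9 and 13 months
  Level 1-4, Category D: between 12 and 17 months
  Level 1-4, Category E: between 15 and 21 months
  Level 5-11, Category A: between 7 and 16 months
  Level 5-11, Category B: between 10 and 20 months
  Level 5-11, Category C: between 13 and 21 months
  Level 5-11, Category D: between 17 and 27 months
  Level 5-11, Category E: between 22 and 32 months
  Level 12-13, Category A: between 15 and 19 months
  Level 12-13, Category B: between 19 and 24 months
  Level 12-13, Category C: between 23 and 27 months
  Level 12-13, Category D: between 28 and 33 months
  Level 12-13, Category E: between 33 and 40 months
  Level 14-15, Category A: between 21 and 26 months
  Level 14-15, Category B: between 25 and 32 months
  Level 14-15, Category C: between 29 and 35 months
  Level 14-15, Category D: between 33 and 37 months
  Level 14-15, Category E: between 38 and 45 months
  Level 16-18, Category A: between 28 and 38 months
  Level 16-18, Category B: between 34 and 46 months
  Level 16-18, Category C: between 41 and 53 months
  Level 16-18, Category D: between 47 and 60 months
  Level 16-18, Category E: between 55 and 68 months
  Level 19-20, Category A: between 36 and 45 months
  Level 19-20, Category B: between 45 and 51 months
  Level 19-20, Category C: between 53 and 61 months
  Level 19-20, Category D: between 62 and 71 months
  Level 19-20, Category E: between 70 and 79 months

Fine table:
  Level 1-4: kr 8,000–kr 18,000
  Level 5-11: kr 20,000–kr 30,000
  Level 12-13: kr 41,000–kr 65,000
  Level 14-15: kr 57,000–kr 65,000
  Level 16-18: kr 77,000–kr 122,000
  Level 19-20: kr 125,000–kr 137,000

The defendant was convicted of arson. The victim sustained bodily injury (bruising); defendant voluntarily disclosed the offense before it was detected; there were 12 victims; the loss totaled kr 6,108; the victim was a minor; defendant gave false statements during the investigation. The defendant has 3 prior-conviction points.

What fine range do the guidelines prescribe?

kr 20,000–kr 30,000

Base offense level for arson: 4.
S2 applies: 4 + 2 = 6.
S3 applies (level before this adjustment is 6 < 15, so +1): 6 + 1 = 7.
S4 applies: 7 + 1 = 8.
S5 applies: 8 − 1 = 7.
S7 applies (level before this adjustment is 7 < 16, so +2): 7 + 2 = 9.
S8 applies: 9 + 2 = 11.
Final offense level: 11.
Level 11 falls in the 5-11 band.
Fine table: Level 5-11 → kr 20,000–kr 30,000.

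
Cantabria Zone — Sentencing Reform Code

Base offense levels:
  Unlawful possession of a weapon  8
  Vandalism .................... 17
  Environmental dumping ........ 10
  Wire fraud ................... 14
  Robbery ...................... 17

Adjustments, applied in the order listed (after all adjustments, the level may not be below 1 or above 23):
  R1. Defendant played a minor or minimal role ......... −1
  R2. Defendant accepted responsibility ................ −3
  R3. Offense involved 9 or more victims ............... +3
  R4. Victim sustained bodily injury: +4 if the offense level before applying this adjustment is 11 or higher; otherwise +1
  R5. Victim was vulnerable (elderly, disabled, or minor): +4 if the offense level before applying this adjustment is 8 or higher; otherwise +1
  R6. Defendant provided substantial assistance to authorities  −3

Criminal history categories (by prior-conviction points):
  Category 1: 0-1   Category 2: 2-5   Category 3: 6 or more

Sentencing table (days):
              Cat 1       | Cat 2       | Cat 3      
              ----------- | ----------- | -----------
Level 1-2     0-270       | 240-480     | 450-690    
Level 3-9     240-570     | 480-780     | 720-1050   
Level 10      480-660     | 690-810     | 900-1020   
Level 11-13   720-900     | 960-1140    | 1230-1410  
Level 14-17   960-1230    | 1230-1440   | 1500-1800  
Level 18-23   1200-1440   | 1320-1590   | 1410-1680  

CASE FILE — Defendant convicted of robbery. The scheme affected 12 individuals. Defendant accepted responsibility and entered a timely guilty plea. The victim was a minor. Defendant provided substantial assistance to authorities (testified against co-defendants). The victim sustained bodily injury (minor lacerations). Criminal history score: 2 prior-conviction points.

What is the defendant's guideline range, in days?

Base offense level for robbery: 17.
R1 does not apply.
R2 applies: 17 − 3 = 14.
R3 applies: 14 + 3 = 17.
R4 applies (level before this adjustment is 17 ≥ 11, so +4): 17 + 4 = 21.
R5 applies (level before this adjustment is 21 ≥ 8, so +4): 21 + 4 = 25.
R6 applies: 25 − 3 = 22.
Final offense level: 22.
Criminal history: 2 prior points → Category 2 (2-5).
Level 22 falls in the 18-23 band.
Grid: Level 18-23 × Category 2 = 1320-1590 days.

1320-1590 days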